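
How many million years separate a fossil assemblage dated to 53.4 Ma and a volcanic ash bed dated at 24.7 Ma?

53.4 − 24.7 = 28.7 million years.

28.7 million years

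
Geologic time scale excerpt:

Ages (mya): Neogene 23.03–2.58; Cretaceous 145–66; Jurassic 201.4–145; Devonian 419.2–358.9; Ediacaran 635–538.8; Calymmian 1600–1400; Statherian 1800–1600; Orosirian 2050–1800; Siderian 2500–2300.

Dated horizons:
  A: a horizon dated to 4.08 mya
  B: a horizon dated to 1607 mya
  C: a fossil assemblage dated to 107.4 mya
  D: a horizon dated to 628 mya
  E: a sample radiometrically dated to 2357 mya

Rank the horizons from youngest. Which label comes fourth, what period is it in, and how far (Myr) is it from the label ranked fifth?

B, in the Statherian; 750 million years to E

Sorted youngest-first by Ma: A (4.08), C (107.4), D (628), B (1607), E (2357).
The fourth youngest is B at 1607 Ma, which lies in 1800–1600 Ma: the Statherian.
The fifth youngest is E at 2357 Ma; separation = |1607 − 2357| = 750 Myr.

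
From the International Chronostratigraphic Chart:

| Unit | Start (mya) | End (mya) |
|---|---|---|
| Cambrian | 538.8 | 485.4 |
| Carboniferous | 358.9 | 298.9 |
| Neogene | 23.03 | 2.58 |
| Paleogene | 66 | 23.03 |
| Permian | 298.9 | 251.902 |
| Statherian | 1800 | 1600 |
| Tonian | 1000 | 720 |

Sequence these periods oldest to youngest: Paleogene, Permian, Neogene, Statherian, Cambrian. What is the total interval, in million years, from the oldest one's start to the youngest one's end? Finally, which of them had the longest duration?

Start ages (Ma): Statherian 1800, Cambrian 538.8, Permian 298.9, Paleogene 66, Neogene 23.03.
Ordered oldest to youngest: Statherian, Cambrian, Permian, Paleogene, Neogene.
Span = 1800 − 2.58 = 1797.42 Myr.
Durations: Cambrian 53.4, Paleogene 42.97, Permian 46.998, Statherian 200, Neogene 20.45 → longest is Statherian (200 Myr).

Statherian, Cambrian, Permian, Paleogene, Neogene; total span 1797.42 Myr; longest is Statherian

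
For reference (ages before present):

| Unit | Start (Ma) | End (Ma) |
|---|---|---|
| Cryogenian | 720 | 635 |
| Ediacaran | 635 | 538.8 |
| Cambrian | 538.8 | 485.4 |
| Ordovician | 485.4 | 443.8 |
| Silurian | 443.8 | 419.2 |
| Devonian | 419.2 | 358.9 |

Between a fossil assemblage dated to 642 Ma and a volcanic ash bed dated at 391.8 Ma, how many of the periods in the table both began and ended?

4

642 Ma sits inside the Cryogenian (720–635) and 391.8 Ma inside the Devonian (419.2–358.9); neither of those is wholly between the two dates.
The listed periods lying completely between them are Ediacaran, Cambrian, Ordovician, Silurian — 4 in all.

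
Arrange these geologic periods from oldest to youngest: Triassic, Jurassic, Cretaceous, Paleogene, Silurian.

Group by era (each group listed oldest first) — Paleozoic: Silurian; Mesozoic: Triassic, Jurassic, Cretaceous; Cenozoic: Paleogene. The eras run Paleozoic → Mesozoic → Cenozoic. Concatenating the groups in that era order gives oldest to youngest directly.

Silurian, Triassic, Jurassic, Cretaceous, Paleogene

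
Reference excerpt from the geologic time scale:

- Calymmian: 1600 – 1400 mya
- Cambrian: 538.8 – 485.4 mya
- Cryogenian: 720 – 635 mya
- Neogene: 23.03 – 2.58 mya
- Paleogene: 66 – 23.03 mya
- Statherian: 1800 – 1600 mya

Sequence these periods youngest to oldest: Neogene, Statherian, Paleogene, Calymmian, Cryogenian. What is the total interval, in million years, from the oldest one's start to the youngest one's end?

From the excerpt: Neogene 23.03–2.58; Statherian 1800–1600; Paleogene 66–23.03; Calymmian 1600–1400; Cryogenian 720–635 (Ma).
Larger Ma is earlier, so the oldest is Statherian and the youngest is Neogene; youngest to oldest: Neogene, Paleogene, Cryogenian, Calymmian, Statherian.
Oldest start 1800 minus youngest end 2.58 gives 1797.42 Myr overall.

Neogene → Paleogene → Cryogenian → Calymmian → Statherian; total span 1797.42 Myr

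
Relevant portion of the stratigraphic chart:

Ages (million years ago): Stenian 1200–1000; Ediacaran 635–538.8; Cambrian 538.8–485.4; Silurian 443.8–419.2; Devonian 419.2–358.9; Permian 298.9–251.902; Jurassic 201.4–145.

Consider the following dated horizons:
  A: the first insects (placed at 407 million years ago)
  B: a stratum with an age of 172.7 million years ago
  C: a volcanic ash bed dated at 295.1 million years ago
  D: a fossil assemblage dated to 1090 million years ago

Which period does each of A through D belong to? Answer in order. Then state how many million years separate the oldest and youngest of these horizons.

Match each age against the start–end ranges in the excerpt: A = 407 Ma → Devonian (419.2–358.9); B = 172.7 Ma → Jurassic (201.4–145); C = 295.1 Ma → Permian (298.9–251.902); D = 1090 Ma → Stenian (1200–1000).
The largest age is 1090 Ma and the smallest is 172.7 Ma; their difference is 917.3 Myr.

A — Devonian; B — Jurassic; C — Permian; D — Stenian; span 917.3 million years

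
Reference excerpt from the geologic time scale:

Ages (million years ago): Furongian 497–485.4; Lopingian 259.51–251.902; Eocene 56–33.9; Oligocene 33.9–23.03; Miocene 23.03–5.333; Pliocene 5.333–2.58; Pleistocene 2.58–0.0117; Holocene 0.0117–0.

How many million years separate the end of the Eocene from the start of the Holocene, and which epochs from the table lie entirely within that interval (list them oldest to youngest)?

The Eocene closes at 33.9 Ma and the Holocene opens at 0.0117 Ma, so the interval is 33.9 − 0.0117 = 33.8883 Myr.
An epoch fits inside if it starts at or after 33.9 Ma and ends at or before 0.0117 Ma; oldest first that gives Oligocene, Miocene, Pliocene, Pleistocene.

33.8883 million years; Oligocene, Miocene, Pliocene, Pleistocene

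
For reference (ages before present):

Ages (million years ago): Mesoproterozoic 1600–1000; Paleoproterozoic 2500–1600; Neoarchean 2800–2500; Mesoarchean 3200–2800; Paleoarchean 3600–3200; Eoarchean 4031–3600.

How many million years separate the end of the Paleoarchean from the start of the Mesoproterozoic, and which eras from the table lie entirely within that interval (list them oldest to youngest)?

1600 million years; Mesoarchean, Neoarchean, Paleoproterozoic

End of Paleoarchean = 3200 Ma; start of Mesoproterozoic = 1600 Ma.
Gap = 3200 − 1600 = 1600 Myr.
Eras wholly inside 3200–1600 Ma: Mesoarchean (3200–2800), Neoarchean (2800–2500), Paleoproterozoic (2500–1600).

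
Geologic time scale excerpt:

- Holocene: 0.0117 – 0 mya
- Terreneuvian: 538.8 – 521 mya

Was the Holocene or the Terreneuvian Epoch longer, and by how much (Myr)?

Holocene: 0.0117 − 0 = 0.0117 Myr.
Terreneuvian: 538.8 − 521 = 17.8 Myr.
Difference: 17.8 − 0.0117 = 17.7883 Myr, so the Terreneuvian was longer.

Terreneuvian, by 17.7883 million years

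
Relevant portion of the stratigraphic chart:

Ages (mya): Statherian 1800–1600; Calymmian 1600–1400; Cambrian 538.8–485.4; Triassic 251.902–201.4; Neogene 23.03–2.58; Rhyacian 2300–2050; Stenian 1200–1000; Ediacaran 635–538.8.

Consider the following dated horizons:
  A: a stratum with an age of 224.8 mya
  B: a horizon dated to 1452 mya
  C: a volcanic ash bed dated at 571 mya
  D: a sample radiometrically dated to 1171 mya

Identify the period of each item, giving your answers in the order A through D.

Match each age against the start–end ranges in the excerpt: A = 224.8 Ma → Triassic (251.902–201.4); B = 1452 Ma → Calymmian (1600–1400); C = 571 Ma → Ediacaran (635–538.8); D = 1171 Ma → Stenian (1200–1000).

A — Triassic; B — Calymmian; C — Ediacaran; D — Stenian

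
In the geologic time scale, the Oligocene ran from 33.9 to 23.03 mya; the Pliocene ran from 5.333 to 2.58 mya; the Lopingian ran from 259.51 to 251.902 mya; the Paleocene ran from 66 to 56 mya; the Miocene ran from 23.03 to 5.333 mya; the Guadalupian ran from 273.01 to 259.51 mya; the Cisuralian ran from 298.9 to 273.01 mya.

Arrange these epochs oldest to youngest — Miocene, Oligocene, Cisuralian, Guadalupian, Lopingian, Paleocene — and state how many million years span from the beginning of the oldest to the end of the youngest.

From the excerpt: Miocene 23.03–5.333; Oligocene 33.9–23.03; Cisuralian 298.9–273.01; Guadalupian 273.01–259.51; Lopingian 259.51–251.902; Paleocene 66–56 (Ma).
Larger Ma is earlier, so the oldest is Cisuralian and the youngest is Miocene; oldest to youngest: Cisuralian, Guadalupian, Lopingian, Paleocene, Oligocene, Miocene.
Oldest start 298.9 minus youngest end 5.333 gives 293.567 Myr overall.

Cisuralian → Guadalupian → Lopingian → Paleocene → Oligocene → Miocene; total span 293.567 Myr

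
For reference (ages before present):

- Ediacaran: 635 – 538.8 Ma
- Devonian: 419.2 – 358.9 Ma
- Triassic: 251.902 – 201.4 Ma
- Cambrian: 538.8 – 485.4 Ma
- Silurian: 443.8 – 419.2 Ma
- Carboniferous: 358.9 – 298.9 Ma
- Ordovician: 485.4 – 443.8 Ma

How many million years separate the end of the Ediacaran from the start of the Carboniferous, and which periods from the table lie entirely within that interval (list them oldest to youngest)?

179.9 million years; Cambrian, Ordovician, Silurian, Devonian

End of Ediacaran = 538.8 Ma; start of Carboniferous = 358.9 Ma.
Gap = 538.8 − 358.9 = 179.9 Myr.
Periods wholly inside 538.8–358.9 Ma: Cambrian (538.8–485.4), Ordovician (485.4–443.8), Silurian (443.8–419.2), Devonian (419.2–358.9).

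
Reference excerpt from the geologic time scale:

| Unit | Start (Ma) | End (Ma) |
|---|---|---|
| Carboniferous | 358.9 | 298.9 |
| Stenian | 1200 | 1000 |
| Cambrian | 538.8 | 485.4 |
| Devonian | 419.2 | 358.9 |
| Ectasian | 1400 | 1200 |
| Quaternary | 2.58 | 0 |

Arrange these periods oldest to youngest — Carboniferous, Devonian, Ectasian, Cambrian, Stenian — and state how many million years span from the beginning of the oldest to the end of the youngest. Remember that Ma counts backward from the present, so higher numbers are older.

From the excerpt: Carboniferous 358.9–298.9; Devonian 419.2–358.9; Ectasian 1400–1200; Cambrian 538.8–485.4; Stenian 1200–1000 (Ma).
Larger Ma is earlier, so the oldest is Ectasian and the youngest is Carboniferous; oldest to youngest: Ectasian, Stenian, Cambrian, Devonian, Carboniferous.
Oldest start 1400 minus youngest end 298.9 gives 1101.1 Myr overall.

Ectasian → Stenian → Cambrian → Devonian → Carboniferous; total span 1101.1 Myr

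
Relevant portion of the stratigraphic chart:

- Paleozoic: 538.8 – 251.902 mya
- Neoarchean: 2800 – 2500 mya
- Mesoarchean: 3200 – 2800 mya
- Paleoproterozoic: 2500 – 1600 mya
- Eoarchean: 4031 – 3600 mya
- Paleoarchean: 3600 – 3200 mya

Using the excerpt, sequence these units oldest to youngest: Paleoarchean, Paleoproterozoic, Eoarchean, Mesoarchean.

Eoarchean, then Paleoarchean, then Mesoarchean, then Paleoproterozoic

Read off each span (Ma): Paleoarchean 3600–3200; Paleoproterozoic 2500–1600; Eoarchean 4031–3600; Mesoarchean 3200–2800.
Larger Ma is older, so oldest→youngest is Eoarchean, Paleoarchean, Mesoarchean, Paleoproterozoic.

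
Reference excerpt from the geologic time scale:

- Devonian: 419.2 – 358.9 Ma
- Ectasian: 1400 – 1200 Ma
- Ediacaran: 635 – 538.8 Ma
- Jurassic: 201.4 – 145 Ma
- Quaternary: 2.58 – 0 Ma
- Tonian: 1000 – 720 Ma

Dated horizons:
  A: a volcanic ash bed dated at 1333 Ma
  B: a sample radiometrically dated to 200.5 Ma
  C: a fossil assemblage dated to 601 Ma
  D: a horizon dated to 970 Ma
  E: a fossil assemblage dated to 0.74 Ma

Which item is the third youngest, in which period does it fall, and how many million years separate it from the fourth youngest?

Sorted youngest-first by Ma: E (0.74), B (200.5), C (601), D (970), A (1333).
The third youngest is C at 601 Ma, which lies in 635–538.8 Ma: the Ediacaran.
The fourth youngest is D at 970 Ma; separation = |601 − 970| = 369 Myr.

C, in the Ediacaran; 369 million years to D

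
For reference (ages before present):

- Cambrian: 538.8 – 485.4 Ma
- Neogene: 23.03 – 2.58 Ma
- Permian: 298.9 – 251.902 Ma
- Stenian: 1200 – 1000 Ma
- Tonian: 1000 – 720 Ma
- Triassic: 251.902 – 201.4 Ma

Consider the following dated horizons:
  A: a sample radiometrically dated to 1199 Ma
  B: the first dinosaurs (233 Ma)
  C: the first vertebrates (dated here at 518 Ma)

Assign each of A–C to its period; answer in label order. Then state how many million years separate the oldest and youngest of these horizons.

A — Stenian; B — Triassic; C — Cambrian; span 966 million years

A: 1199 Ma lies in 1200–1000 Ma, so Stenian.
B: 233 Ma lies in 251.902–201.4 Ma, so Triassic.
C: 518 Ma lies in 538.8–485.4 Ma, so Cambrian.
Oldest = 1199 Ma, youngest = 233 Ma → span 966 Myr.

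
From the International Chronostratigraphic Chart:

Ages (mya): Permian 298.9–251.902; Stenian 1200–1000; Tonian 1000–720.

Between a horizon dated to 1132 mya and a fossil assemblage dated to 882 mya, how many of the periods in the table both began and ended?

The older date is 1132 Ma and the younger is 882 Ma.
No period both begins after 1132 Ma and ends before 882 Ma, so the count is 0.

0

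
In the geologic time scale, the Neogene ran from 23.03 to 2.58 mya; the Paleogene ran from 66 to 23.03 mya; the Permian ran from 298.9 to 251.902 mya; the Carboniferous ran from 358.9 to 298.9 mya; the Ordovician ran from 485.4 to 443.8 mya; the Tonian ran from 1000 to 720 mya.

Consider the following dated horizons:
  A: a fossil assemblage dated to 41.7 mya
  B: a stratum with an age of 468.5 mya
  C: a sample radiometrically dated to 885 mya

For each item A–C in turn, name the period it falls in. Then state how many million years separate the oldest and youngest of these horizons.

A — Paleogene; B — Ordovician; C — Tonian; span 843.3 million years

A: 41.7 Ma lies in 66–23.03 Ma, so Paleogene.
B: 468.5 Ma lies in 485.4–443.8 Ma, so Ordovician.
C: 885 Ma lies in 1000–720 Ma, so Tonian.
Oldest = 885 Ma, youngest = 41.7 Ma → span 843.3 Myr.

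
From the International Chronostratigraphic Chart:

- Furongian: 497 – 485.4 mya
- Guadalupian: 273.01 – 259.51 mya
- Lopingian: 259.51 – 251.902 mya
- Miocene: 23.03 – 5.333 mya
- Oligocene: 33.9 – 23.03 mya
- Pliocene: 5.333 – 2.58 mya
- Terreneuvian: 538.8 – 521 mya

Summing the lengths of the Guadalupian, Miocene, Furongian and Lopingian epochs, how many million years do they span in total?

50.405 million years

Each duration: Guadalupian = 13.5; Miocene = 17.697; Furongian = 11.6; Lopingian = 7.608.
Sum: 13.5 + 17.697 + 11.6 + 7.608 = 50.405 Myr.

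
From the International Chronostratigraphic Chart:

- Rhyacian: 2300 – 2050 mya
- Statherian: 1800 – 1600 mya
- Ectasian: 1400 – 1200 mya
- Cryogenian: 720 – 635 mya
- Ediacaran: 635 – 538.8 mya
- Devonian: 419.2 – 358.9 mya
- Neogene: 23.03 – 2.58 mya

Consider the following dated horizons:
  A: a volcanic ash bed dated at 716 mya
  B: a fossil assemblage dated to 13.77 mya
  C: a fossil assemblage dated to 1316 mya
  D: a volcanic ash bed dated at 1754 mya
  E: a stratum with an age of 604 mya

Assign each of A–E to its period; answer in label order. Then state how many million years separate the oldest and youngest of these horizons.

A — Cryogenian; B — Neogene; C — Ectasian; D — Statherian; E — Ediacaran; span 1740.23 million years

A: 716 Ma lies in 720–635 Ma, so Cryogenian.
B: 13.77 Ma lies in 23.03–2.58 Ma, so Neogene.
C: 1316 Ma lies in 1400–1200 Ma, so Ectasian.
D: 1754 Ma lies in 1800–1600 Ma, so Statherian.
E: 604 Ma lies in 635–538.8 Ma, so Ediacaran.
Oldest = 1754 Ma, youngest = 13.77 Ma → span 1740.23 Myr.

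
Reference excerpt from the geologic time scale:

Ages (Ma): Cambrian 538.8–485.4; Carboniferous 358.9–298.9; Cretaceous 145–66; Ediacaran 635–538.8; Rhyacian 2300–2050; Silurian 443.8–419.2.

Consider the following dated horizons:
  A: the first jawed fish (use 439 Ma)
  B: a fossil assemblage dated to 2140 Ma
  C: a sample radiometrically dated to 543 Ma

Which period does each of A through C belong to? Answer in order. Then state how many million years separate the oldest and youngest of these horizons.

A: 439 Ma lies in 443.8–419.2 Ma, so Silurian.
B: 2140 Ma lies in 2300–2050 Ma, so Rhyacian.
C: 543 Ma lies in 635–538.8 Ma, so Ediacaran.
Oldest = 2140 Ma, youngest = 439 Ma → span 1701 Myr.

A — Silurian; B — Rhyacian; C — Ediacaran; span 1701 million years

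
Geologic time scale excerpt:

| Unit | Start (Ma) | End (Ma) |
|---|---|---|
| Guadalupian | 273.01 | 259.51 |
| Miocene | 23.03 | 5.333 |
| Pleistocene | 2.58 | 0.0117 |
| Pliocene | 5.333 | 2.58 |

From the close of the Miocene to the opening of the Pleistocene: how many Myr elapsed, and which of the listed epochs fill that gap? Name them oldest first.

2.753 million years; Pliocene

The Miocene closes at 5.333 Ma and the Pleistocene opens at 2.58 Ma, so the interval is 5.333 − 2.58 = 2.753 Myr.
An epoch fits inside if it starts at or after 5.333 Ma and ends at or before 2.58 Ma; oldest first that gives Pliocene.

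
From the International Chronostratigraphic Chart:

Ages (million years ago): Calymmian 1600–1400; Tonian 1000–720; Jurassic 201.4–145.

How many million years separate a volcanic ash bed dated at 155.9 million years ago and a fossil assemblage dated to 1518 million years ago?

1362.1 million years

1518 − 155.9 = 1362.1 million years.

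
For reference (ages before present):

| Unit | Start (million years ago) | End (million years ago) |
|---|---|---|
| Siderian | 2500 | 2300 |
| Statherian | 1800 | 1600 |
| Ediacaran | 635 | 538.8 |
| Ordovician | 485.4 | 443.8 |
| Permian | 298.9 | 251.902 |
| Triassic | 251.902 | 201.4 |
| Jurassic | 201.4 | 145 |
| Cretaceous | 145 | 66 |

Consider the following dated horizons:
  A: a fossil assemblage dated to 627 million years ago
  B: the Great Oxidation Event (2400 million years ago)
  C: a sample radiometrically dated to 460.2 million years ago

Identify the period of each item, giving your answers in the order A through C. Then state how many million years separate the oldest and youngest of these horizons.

A — Ediacaran; B — Siderian; C — Ordovician; span 1939.8 million years

A: 627 Ma lies in 635–538.8 Ma, so Ediacaran.
B: 2400 Ma lies in 2500–2300 Ma, so Siderian.
C: 460.2 Ma lies in 485.4–443.8 Ma, so Ordovician.
Oldest = 2400 Ma, youngest = 460.2 Ma → span 1939.8 Myr.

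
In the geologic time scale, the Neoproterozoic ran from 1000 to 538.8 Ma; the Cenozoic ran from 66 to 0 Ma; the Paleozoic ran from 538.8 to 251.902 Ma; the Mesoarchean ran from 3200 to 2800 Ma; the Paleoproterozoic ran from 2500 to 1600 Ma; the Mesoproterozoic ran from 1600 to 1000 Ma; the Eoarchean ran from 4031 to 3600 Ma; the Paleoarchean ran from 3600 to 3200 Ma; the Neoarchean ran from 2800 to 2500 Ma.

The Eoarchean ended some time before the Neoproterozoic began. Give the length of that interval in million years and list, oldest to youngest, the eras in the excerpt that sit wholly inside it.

2600 million years; Paleoarchean, Mesoarchean, Neoarchean, Paleoproterozoic, Mesoproterozoic

End of Eoarchean = 3600 Ma; start of Neoproterozoic = 1000 Ma.
Gap = 3600 − 1000 = 2600 Myr.
Eras wholly inside 3600–1000 Ma: Paleoarchean (3600–3200), Mesoarchean (3200–2800), Neoarchean (2800–2500), Paleoproterozoic (2500–1600), Mesoproterozoic (1600–1000).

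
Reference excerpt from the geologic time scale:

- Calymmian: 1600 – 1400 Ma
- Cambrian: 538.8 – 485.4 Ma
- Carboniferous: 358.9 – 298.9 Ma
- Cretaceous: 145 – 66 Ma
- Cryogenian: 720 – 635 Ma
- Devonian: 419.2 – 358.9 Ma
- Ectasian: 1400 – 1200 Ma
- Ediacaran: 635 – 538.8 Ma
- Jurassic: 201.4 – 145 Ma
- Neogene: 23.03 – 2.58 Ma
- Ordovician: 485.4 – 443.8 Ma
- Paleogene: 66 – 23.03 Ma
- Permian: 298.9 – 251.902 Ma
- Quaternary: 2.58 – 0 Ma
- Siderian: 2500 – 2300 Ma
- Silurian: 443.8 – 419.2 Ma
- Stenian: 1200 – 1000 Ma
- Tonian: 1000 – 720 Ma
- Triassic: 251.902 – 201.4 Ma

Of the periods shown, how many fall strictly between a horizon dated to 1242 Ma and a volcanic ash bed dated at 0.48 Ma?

15

1242 Ma sits inside the Ectasian (1400–1200) and 0.48 Ma inside the Quaternary (2.58–0); neither of those is wholly between the two dates.
The listed periods lying completely between them are Stenian, Tonian, Cryogenian, Ediacaran, Cambrian, Ordovician, Silurian, Devonian, Carboniferous, Permian, Triassic, Jurassic, Cretaceous, Paleogene, Neogene — 15 in all.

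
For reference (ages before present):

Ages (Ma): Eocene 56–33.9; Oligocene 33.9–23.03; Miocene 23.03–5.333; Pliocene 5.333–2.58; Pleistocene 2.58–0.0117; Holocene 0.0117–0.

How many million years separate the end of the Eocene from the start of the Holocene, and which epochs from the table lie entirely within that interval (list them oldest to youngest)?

The Eocene closes at 33.9 Ma and the Holocene opens at 0.0117 Ma, so the interval is 33.9 − 0.0117 = 33.8883 Myr.
An epoch fits inside if it starts at or after 33.9 Ma and ends at or before 0.0117 Ma; oldest first that gives Oligocene, Miocene, Pliocene, Pleistocene.

33.8883 million years; Oligocene, Miocene, Pliocene, Pleistocene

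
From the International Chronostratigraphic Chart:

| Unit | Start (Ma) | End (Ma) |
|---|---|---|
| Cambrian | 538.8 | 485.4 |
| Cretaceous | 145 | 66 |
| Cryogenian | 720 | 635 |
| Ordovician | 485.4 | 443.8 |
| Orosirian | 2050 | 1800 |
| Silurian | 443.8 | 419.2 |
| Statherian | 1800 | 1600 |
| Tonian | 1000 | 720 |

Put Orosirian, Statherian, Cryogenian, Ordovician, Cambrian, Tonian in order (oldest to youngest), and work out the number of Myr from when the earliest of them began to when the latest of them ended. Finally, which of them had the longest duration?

Orosirian → Statherian → Tonian → Cryogenian → Cambrian → Ordovician; total span 1606.2 Myr; longest is Tonian

From the excerpt: Orosirian 2050–1800; Statherian 1800–1600; Cryogenian 720–635; Ordovician 485.4–443.8; Cambrian 538.8–485.4; Tonian 1000–720 (Ma).
Larger Ma is earlier, so the oldest is Orosirian and the youngest is Ordovician; oldest to youngest: Orosirian, Statherian, Tonian, Cryogenian, Cambrian, Ordovician.
Oldest start 2050 minus youngest end 443.8 gives 1606.2 Myr overall.
Individual lengths (start − end): Cryogenian 85; Cambrian 53.4; Tonian 280; Statherian 200; Orosirian 250; Ordovician 41.6. The largest is Tonian at 280 Myr.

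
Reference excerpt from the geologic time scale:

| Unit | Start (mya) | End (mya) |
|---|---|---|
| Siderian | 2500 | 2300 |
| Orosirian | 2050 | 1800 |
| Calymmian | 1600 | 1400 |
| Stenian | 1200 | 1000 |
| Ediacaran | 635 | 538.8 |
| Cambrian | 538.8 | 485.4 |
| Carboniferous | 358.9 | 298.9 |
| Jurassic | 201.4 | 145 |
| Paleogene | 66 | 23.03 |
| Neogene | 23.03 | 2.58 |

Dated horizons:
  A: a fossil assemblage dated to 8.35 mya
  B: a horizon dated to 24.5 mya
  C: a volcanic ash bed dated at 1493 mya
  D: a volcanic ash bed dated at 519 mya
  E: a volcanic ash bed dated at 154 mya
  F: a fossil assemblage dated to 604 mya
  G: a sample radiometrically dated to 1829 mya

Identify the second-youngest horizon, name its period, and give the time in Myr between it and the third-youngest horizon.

B, in the Paleogene; 129.5 million years to E

Smaller Ma means younger, so youngest first: A 8.35 < B 24.5 < E 154 < D 519 < F 604 < C 1493 < G 1829.
Counting 2 along gives B (24.5 Ma); the excerpt puts that inside the Paleogene, 66–23.03 Ma.
Next in line is E (154 Ma), and 154 − 24.5 = 129.5 Myr.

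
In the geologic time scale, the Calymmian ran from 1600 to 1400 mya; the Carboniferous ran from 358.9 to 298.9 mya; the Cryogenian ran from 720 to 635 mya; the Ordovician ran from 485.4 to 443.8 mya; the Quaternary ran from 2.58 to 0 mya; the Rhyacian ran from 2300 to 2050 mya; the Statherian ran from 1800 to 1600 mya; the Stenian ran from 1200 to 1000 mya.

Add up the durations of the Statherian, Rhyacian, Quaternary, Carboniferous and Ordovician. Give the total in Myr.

Each duration: Statherian = 200; Rhyacian = 250; Quaternary = 2.58; Carboniferous = 60; Ordovician = 41.6.
Sum: 200 + 250 + 2.58 + 60 + 41.6 = 554.18 Myr.

554.18 million years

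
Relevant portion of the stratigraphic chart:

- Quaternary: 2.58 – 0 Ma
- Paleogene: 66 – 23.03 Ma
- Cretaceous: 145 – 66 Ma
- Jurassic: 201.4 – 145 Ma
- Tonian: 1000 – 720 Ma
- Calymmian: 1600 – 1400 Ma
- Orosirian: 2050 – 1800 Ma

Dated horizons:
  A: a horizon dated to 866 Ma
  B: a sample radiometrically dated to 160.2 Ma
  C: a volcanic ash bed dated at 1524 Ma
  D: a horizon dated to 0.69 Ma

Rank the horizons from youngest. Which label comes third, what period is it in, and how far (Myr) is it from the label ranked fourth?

Sorted youngest-first by Ma: D (0.69), B (160.2), A (866), C (1524).
The third youngest is A at 866 Ma, which lies in 1000–720 Ma: the Tonian.
The fourth youngest is C at 1524 Ma; separation = |866 − 1524| = 658 Myr.

A, in the Tonian; 658 million years to C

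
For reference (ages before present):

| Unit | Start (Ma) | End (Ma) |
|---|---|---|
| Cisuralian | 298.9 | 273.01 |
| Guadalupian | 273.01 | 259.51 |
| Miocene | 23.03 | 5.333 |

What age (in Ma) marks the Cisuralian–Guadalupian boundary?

The Cisuralian ends and the Guadalupian begins at 273.01 Ma.

273.01 Ma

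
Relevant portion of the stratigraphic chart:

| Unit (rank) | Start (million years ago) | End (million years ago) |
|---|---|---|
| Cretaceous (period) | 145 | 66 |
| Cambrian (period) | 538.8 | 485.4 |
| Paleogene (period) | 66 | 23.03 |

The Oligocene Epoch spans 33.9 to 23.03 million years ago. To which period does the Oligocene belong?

Paleogene

The Oligocene (33.9–23.03 Ma) lies entirely within 66–23.03 Ma, the Paleogene Period.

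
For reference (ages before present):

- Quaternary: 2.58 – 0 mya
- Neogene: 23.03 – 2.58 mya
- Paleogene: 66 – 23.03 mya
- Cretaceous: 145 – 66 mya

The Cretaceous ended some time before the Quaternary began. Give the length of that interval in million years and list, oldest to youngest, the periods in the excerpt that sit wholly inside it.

63.42 million years; Paleogene, Neogene

The Cretaceous closes at 66 Ma and the Quaternary opens at 2.58 Ma, so the interval is 66 − 2.58 = 63.42 Myr.
A period fits inside if it starts at or after 66 Ma and ends at or before 2.58 Ma; oldest first that gives Paleogene, Neogene.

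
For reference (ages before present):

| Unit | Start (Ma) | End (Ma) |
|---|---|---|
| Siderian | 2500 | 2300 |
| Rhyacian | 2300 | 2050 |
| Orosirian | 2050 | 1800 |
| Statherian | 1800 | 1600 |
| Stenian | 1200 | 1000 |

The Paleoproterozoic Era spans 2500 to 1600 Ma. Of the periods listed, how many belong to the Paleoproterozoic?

Periods inside 2500–1600 Ma: Siderian, Rhyacian, Orosirian, Statherian — 4 in total.

4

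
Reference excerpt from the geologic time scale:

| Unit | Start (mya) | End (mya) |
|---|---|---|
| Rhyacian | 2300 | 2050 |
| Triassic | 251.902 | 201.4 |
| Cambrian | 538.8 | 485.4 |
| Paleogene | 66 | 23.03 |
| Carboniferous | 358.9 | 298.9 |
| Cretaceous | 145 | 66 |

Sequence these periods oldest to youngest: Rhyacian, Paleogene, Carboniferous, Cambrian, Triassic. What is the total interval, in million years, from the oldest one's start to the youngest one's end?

Rhyacian → Cambrian → Carboniferous → Triassic → Paleogene; total span 2276.97 Myr

From the excerpt: Rhyacian 2300–2050; Paleogene 66–23.03; Carboniferous 358.9–298.9; Cambrian 538.8–485.4; Triassic 251.902–201.4 (Ma).
Larger Ma is earlier, so the oldest is Rhyacian and the youngest is Paleogene; oldest to youngest: Rhyacian, Cambrian, Carboniferous, Triassic, Paleogene.
Oldest start 2300 minus youngest end 23.03 gives 2276.97 Myr overall.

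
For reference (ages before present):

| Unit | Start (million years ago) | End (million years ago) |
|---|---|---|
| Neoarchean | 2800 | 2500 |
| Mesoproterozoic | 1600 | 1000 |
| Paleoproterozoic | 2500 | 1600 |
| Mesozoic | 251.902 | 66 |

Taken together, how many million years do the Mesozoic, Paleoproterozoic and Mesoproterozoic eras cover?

1685.902 million years

Each duration: Mesozoic = 185.902; Paleoproterozoic = 900; Mesoproterozoic = 600.
Sum: 185.902 + 900 + 600 = 1685.902 Myr.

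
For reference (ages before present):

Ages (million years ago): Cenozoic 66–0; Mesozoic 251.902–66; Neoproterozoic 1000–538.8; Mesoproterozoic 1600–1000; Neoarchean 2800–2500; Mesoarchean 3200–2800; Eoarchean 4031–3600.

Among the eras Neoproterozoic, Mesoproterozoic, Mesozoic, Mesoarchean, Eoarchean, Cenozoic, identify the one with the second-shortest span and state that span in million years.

Mesozoic, 185.902 million years

Start − end for each: Neoproterozoic 1000 − 538.8 = 461.2; Mesoproterozoic 1600 − 1000 = 600; Mesozoic 251.902 − 66 = 185.902; Mesoarchean 3200 − 2800 = 400; Eoarchean 4031 − 3600 = 431; Cenozoic 66 − 0 = 66.
Ranking these from shortest: Cenozoic < Mesozoic < Mesoarchean < Eoarchean < Neoproterozoic < Mesoproterozoic.
Position 2 in that ranking is Mesozoic, which lasted 185.902 Myr.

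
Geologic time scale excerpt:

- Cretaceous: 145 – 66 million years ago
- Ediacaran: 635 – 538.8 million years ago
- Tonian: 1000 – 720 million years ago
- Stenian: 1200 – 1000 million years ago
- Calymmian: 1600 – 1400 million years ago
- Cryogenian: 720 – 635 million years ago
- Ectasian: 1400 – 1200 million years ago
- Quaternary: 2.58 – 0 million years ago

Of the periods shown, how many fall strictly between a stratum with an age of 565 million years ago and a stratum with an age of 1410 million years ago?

4

The older date is 1410 Ma and the younger is 565 Ma.
Periods with start < 1410 and end > 565 Ma: Ectasian (1400–1200), Stenian (1200–1000), Tonian (1000–720), Cryogenian (720–635).
That is 4 complete periods.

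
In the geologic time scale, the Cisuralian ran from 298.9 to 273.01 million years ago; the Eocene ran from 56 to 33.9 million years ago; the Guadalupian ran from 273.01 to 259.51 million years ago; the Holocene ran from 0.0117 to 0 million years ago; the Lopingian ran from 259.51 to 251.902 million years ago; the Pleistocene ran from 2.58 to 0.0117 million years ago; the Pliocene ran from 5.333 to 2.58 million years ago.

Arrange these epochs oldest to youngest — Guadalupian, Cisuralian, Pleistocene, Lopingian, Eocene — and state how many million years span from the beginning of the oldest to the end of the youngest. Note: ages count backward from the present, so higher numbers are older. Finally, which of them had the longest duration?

Cisuralian, Guadalupian, Lopingian, Eocene, Pleistocene; total span 298.8883 Myr; longest is Cisuralian

From the excerpt: Guadalupian 273.01–259.51; Cisuralian 298.9–273.01; Pleistocene 2.58–0.0117; Lopingian 259.51–251.902; Eocene 56–33.9 (Ma).
Larger Ma is earlier, so the oldest is Cisuralian and the youngest is Pleistocene; oldest to youngest: Cisuralian, Guadalupian, Lopingian, Eocene, Pleistocene.
Oldest start 298.9 minus youngest end 0.0117 gives 298.8883 Myr overall.
Individual lengths (start − end): Eocene 22.1; Pleistocene 2.5683; Guadalupian 13.5; Cisuralian 25.89; Lopingian 7.608. The largest is Cisuralian at 25.89 Myr.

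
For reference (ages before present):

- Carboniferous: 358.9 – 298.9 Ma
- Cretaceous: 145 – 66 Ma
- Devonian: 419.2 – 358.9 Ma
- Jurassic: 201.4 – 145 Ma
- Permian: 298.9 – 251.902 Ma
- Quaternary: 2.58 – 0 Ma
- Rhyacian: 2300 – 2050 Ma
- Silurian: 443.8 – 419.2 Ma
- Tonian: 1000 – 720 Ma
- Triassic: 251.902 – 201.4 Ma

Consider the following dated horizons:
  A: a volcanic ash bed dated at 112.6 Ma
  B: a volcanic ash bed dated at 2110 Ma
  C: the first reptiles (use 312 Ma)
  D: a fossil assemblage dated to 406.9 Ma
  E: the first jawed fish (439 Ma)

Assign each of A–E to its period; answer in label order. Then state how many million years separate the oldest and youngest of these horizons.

Match each age against the start–end ranges in the excerpt: A = 112.6 Ma → Cretaceous (145–66); B = 2110 Ma → Rhyacian (2300–2050); C = 312 Ma → Carboniferous (358.9–298.9); D = 406.9 Ma → Devonian (419.2–358.9); E = 439 Ma → Silurian (443.8–419.2).
The largest age is 2110 Ma and the smallest is 112.6 Ma; their difference is 1997.4 Myr.

A — Cretaceous; B — Rhyacian; C — Carboniferous; D — Devonian; E — Silurian; span 1997.4 million years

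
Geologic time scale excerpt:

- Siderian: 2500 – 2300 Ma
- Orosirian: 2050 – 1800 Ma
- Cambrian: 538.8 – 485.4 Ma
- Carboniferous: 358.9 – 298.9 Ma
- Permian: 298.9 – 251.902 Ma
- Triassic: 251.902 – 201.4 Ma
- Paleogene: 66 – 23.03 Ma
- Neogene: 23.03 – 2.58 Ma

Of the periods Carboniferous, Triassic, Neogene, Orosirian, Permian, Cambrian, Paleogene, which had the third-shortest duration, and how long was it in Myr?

Durations: Carboniferous 60; Triassic 50.502; Neogene 20.45; Orosirian 250; Permian 46.998; Cambrian 53.4; Paleogene 42.97 Myr.
Sorted shortest-first: Neogene (20.45), Paleogene (42.97), Permian (46.998), Triassic (50.502), Cambrian (53.4), Carboniferous (60), Orosirian (250).
The third shortest is Permian at 46.998 Myr.

Permian, 46.998 million years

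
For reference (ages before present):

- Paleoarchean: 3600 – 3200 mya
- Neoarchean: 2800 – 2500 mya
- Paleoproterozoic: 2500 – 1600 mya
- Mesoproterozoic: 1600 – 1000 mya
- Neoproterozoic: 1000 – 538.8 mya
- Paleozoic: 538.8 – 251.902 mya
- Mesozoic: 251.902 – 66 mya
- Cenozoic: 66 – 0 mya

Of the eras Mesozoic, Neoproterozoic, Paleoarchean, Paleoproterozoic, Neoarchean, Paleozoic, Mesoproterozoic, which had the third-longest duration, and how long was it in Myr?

Start − end for each: Mesozoic 251.902 − 66 = 185.902; Neoproterozoic 1000 − 538.8 = 461.2; Paleoarchean 3600 − 3200 = 400; Paleoproterozoic 2500 − 1600 = 900; Neoarchean 2800 − 2500 = 300; Paleozoic 538.8 − 251.902 = 286.898; Mesoproterozoic 1600 − 1000 = 600.
Ranking these from longest: Paleoproterozoic > Mesoproterozoic > Neoproterozoic > Paleoarchean > Neoarchean > Paleozoic > Mesozoic.
Position 3 in that ranking is Neoproterozoic, which lasted 461.2 Myr.

Neoproterozoic, 461.2 million years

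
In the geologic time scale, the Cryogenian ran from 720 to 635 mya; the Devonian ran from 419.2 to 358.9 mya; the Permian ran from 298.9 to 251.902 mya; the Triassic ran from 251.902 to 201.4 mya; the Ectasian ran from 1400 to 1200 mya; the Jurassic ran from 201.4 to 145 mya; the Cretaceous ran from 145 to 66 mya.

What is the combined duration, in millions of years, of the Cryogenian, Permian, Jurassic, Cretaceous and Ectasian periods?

Duration is start − end for each: (720 − 635) + (298.9 − 251.902) + (201.4 − 145) + (145 − 66) + (1400 − 1200).
That is 85 + 46.998 + 56.4 + 79 + 200, which totals 467.398 million years.

467.398 million years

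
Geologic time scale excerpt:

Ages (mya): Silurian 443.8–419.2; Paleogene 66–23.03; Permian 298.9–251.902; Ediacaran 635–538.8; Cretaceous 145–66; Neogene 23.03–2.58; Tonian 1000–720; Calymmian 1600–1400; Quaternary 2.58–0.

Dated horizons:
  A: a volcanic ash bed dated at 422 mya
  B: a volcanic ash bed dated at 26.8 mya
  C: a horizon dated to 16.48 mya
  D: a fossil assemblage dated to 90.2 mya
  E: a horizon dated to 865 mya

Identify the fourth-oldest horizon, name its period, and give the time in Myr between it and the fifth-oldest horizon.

B, in the Paleogene; 10.32 million years to C

Sorted oldest-first by Ma: E (865), A (422), D (90.2), B (26.8), C (16.48).
The fourth oldest is B at 26.8 Ma, which lies in 66–23.03 Ma: the Paleogene.
The fifth oldest is C at 16.48 Ma; separation = |26.8 − 16.48| = 10.32 Myr.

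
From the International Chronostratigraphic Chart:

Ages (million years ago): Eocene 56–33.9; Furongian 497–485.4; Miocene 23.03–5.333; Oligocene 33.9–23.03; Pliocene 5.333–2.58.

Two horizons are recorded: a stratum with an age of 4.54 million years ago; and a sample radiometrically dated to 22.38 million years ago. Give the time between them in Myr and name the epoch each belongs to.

Elapsed time: 22.38 − 4.54 = 17.84 Myr.
4.54 Ma lies within 5.333–2.58 Ma: Pliocene.
22.38 Ma lies within 23.03–5.333 Ma: Miocene.

17.84 million years apart; the first in the Pliocene, the second in the Miocene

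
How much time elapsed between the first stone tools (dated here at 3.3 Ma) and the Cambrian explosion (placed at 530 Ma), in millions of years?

526.7 million years

530 − 3.3 = 526.7 million years.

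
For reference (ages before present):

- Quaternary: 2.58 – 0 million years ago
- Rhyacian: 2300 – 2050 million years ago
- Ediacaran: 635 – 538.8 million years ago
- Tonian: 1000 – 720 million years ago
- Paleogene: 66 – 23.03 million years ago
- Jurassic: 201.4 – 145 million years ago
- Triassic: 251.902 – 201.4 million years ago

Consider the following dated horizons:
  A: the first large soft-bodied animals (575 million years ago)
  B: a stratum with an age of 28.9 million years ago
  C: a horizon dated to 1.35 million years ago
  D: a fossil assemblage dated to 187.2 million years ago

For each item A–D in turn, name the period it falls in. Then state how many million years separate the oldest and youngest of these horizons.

Match each age against the start–end ranges in the excerpt: A = 575 Ma → Ediacaran (635–538.8); B = 28.9 Ma → Paleogene (66–23.03); C = 1.35 Ma → Quaternary (2.58–0); D = 187.2 Ma → Jurassic (201.4–145).
The largest age is 575 Ma and the smallest is 1.35 Ma; their difference is 573.65 Myr.

A — Ediacaran; B — Paleogene; C — Quaternary; D — Jurassic; span 573.65 million years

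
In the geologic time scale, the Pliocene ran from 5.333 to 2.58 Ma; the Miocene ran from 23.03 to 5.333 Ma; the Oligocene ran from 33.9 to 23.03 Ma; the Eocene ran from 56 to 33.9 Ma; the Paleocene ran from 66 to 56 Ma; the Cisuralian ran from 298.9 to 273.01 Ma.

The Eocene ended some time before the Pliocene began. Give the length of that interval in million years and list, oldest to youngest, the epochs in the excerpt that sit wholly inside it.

The Eocene closes at 33.9 Ma and the Pliocene opens at 5.333 Ma, so the interval is 33.9 − 5.333 = 28.567 Myr.
An epoch fits inside if it starts at or after 33.9 Ma and ends at or before 5.333 Ma; oldest first that gives Oligocene, Miocene.

28.567 million years; Oligocene, Miocene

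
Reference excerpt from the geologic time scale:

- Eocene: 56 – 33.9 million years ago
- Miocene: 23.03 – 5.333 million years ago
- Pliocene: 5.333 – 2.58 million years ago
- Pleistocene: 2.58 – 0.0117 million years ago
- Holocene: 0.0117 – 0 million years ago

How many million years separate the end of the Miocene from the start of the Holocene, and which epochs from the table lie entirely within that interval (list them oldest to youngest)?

The Miocene closes at 5.333 Ma and the Holocene opens at 0.0117 Ma, so the interval is 5.333 − 0.0117 = 5.3213 Myr.
An epoch fits inside if it starts at or after 5.333 Ma and ends at or before 0.0117 Ma; oldest first that gives Pliocene, Pleistocene.

5.3213 million years; Pliocene, Pleistocene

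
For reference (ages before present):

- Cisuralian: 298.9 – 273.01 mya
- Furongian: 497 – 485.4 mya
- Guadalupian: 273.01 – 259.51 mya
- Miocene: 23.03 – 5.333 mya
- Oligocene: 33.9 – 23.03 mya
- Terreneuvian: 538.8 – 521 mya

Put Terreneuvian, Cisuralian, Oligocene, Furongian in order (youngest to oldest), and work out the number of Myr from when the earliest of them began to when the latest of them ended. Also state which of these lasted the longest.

Start ages (Ma): Terreneuvian 538.8, Furongian 497, Cisuralian 298.9, Oligocene 33.9.
Ordered youngest to oldest: Oligocene, Cisuralian, Furongian, Terreneuvian.
Span = 538.8 − 23.03 = 515.77 Myr.
Durations: Oligocene 10.87, Furongian 11.6, Cisuralian 25.89, Terreneuvian 17.8 → longest is Cisuralian (25.89 Myr).

Oligocene, Cisuralian, Furongian, Terreneuvian; total span 515.77 Myr; longest is Cisuralian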